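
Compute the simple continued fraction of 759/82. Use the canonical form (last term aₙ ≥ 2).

[9; 3, 1, 9, 2]

759 = 9·82 + 21
82 = 3·21 + 19
21 = 1·19 + 2
19 = 9·2 + 1
2 = 2·1 + 0  (stop)
So 759/82 = [9; 3, 1, 9, 2].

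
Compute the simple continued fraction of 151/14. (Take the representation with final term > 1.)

151 = 10*14 + 11
14 = 1*11 + 3
11 = 3*3 + 2
3 = 1*2 + 1
2 = 2*1 + 0  (stop)
So 151/14 = [10; 1, 3, 1, 2].

[10; 1, 3, 1, 2]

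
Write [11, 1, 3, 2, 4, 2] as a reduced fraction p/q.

Using pₖ = aₖpₖ₋₁ + pₖ₋₂ and qₖ = aₖqₖ₋₁ + qₖ₋₂:
  k=0: a=11, p=11, q=1
  k=1: a=1, p=12, q=1
  k=2: a=3, p=47, q=4
  k=3: a=2, p=106, q=9
  k=4: a=4, p=471, q=40
  k=5: a=2, p=1048, q=89

1048/89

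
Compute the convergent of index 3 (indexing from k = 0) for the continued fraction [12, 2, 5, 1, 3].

162/13

Using pₖ = aₖpₖ₋₁ + pₖ₋₂, qₖ = aₖqₖ₋₁ + qₖ₋₂ (with p₋₁=1, p₋₂=0, q₋₁=0, q₋₂=1):
  k=0: a=12, p=12, q=1
  k=1: a=2, p=25, q=2
  k=2: a=5, p=137, q=11
  k=3: a=1, p=162, q=13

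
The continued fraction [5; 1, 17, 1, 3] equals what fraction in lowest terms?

446/75

Using pₖ = aₖpₖ₋₁ + pₖ₋₂ and qₖ = aₖqₖ₋₁ + qₖ₋₂:
  k=0: a=5, p=5, q=1
  k=1: a=1, p=6, q=1
  k=2: a=17, p=107, q=18
  k=3: a=1, p=113, q=19
  k=4: a=3, p=446, q=75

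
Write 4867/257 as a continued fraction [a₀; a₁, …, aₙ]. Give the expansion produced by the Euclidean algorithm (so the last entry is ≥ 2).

[18; 1, 15, 16]

4867 = 18×257 + 241
257 = 1×241 + 16
241 = 15×16 + 1
16 = 16×1 + 0  (stop)
So 4867/257 = [18; 1, 15, 16].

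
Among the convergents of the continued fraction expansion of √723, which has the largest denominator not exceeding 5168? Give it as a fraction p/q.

√723 = [26; 1, 7, 1, 52, …] (period length 4).
Convergents:
  p_0/q_0 = 26/1
  p_1/q_1 = 27/1
  p_2/q_2 = 215/8
  p_3/q_3 = 242/9
  p_4/q_4 = 12799/476
  p_5/q_5 = 13041/485
  p_6/q_6 = 104086/3871
  p_7/q_7 = 117127/4356
  p_8/q_8 = 6194690/230383
q_7 = 4356 ≤ 5168 < 230383 = q_8, so the answer is 117127/4356.

117127/4356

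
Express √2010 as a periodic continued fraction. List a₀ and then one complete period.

[44; 1, 4, 1, 88]

a₀ = ⌊√2010⌋ = 44.
With m₀=0, d₀=1 and mₖ₊₁ = dₖaₖ − mₖ, dₖ₊₁ = (n − mₖ₊₁²)/dₖ, aₖ₊₁ = ⌊(a₀+mₖ₊₁)/dₖ₊₁⌋:
  k=1: m=44, d=74, a=1
  k=2: m=30, d=15, a=4
  k=3: m=30, d=74, a=1
  k=4: m=44, d=1, a=88
d=1 and a=2a₀=88 at k=4, so the next step gives (m, d) = (44, 74) again — its k=1 value — and the period has length 4.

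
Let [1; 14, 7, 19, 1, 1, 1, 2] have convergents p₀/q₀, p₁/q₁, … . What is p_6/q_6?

Using pₖ = aₖpₖ₋₁ + pₖ₋₂, qₖ = aₖqₖ₋₁ + qₖ₋₂ (with p₋₁=1, p₋₂=0, q₋₁=0, q₋₂=1):
  k=0: a=1, p=1, q=1
  k=1: a=14, p=15, q=14
  k=2: a=7, p=106, q=99
  k=3: a=19, p=2029, q=1895
  k=4: a=1, p=2135, q=1994
  k=5: a=1, p=4164, q=3889
  k=6: a=1, p=6299, q=5883

6299/5883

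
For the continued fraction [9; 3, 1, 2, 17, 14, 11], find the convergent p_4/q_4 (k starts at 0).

Using pₖ = aₖpₖ₋₁ + pₖ₋₂, qₖ = aₖqₖ₋₁ + qₖ₋₂ (with p₋₁=1, p₋₂=0, q₋₁=0, q₋₂=1):
  k=0: a=9, p=9, q=1
  k=1: a=3, p=28, q=3
  k=2: a=1, p=37, q=4
  k=3: a=2, p=102, q=11
  k=4: a=17, p=1771, q=191

1771/191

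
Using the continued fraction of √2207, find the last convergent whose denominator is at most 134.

2208/47

√2207 = [46; 1, 45, 1, 92, …] (period length 4).
Convergents:
  p_0/q_0 = 46/1
  p_1/q_1 = 47/1
  p_2/q_2 = 2161/46
  p_3/q_3 = 2208/47
  p_4/q_4 = 205297/4370
q_3 = 47 ≤ 134 < 4370 = q_4, so the answer is 2208/47.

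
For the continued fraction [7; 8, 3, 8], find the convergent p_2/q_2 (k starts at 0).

178/25

Using pₖ = aₖpₖ₋₁ + pₖ₋₂, qₖ = aₖqₖ₋₁ + qₖ₋₂ (with p₋₁=1, p₋₂=0, q₋₁=0, q₋₂=1):
  k=0: a=7, p=7, q=1
  k=1: a=8, p=57, q=8
  k=2: a=3, p=178, q=25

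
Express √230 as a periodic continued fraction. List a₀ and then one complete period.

[15; 6, 30]

a₀ = ⌊√230⌋ = 15.
With m₀=0, d₀=1 and mₖ₊₁ = dₖaₖ − mₖ, dₖ₊₁ = (n − mₖ₊₁²)/dₖ, aₖ₊₁ = ⌊(a₀+mₖ₊₁)/dₖ₊₁⌋:
  k=1: m=15, d=5, a=6
  k=2: m=15, d=1, a=30
d=1 and a=2a₀=30 at k=2, so the next step gives (m, d) = (15, 5) again — its k=1 value — and the period has length 2.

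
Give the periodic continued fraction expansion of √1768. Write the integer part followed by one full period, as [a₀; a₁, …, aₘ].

a₀ = ⌊√1768⌋ = 42.
With m₀=0, d₀=1 and mₖ₊₁ = dₖaₖ − mₖ, dₖ₊₁ = (n − mₖ₊₁²)/dₖ, aₖ₊₁ = ⌊(a₀+mₖ₊₁)/dₖ₊₁⌋:
  k=1: m=42, d=4, a=21
  k=2: m=42, d=1, a=84
d=1 and a=2a₀=84 at k=2, so the next step gives (m, d) = (42, 4) again — its k=1 value — and the period has length 2.

[42; 21, 84]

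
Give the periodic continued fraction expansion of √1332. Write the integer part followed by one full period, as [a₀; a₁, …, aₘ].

a₀ = ⌊√1332⌋ = 36.
With m₀=0, d₀=1 and mₖ₊₁ = dₖaₖ − mₖ, dₖ₊₁ = (n − mₖ₊₁²)/dₖ, aₖ₊₁ = ⌊(a₀+mₖ₊₁)/dₖ₊₁⌋:
  k=1: m=36, d=36, a=2
  k=2: m=36, d=1, a=72
d=1 and a=2a₀=72 at k=2, so the next step gives (m, d) = (36, 36) again — its k=1 value — and the period has length 2.

[36; 2, 72]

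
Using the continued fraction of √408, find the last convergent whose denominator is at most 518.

4060/201

√408 = [20; 5, 40, …] (period length 2).
Convergents:
  p_0/q_0 = 20/1
  p_1/q_1 = 101/5
  p_2/q_2 = 4060/201
  p_3/q_3 = 20401/1010
q_2 = 201 ≤ 518 < 1010 = q_3, so the answer is 4060/201.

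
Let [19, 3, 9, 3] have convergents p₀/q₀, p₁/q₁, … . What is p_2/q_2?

541/28

Using pₖ = aₖpₖ₋₁ + pₖ₋₂, qₖ = aₖqₖ₋₁ + qₖ₋₂ (with p₋₁=1, p₋₂=0, q₋₁=0, q₋₂=1):
  k=0: a=19, p=19, q=1
  k=1: a=3, p=58, q=3
  k=2: a=9, p=541, q=28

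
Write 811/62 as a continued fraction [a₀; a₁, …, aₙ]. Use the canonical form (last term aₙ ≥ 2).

811 = 13×62 + 5
62 = 12×5 + 2
5 = 2×2 + 1
2 = 2×1 + 0  (stop)
So 811/62 = [13; 12, 2, 2].

[13; 12, 2, 2]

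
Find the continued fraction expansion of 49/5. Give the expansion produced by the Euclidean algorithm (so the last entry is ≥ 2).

[9; 1, 4]

49 = 9*5 + 4
5 = 1*4 + 1
4 = 4*1 + 0  (stop)
So 49/5 = [9; 1, 4].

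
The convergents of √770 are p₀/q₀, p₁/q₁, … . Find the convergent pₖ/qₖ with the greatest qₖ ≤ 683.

√770 = [27; 1, 2, 1, 54, …] (period length 4).
Convergents:
  p_0/q_0 = 27/1
  p_1/q_1 = 28/1
  p_2/q_2 = 83/3
  p_3/q_3 = 111/4
  p_4/q_4 = 6077/219
  p_5/q_5 = 6188/223
  p_6/q_6 = 18453/665
  p_7/q_7 = 24641/888
q_6 = 665 ≤ 683 < 888 = q_7, so the answer is 18453/665.

18453/665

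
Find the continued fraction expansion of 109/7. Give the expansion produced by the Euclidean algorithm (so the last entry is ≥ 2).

[15; 1, 1, 3]

109 = 15×7 + 4
7 = 1×4 + 3
4 = 1×3 + 1
3 = 3×1 + 0  (stop)
So 109/7 = [15; 1, 1, 3].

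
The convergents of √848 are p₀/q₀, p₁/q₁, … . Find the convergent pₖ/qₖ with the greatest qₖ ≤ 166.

2417/83

√848 = [29; 8, 3, 3, 3, 8, 58, …] (period length 6).
Convergents:
  p_0/q_0 = 29/1
  p_1/q_1 = 233/8
  p_2/q_2 = 728/25
  p_3/q_3 = 2417/83
  p_4/q_4 = 7979/274
q_3 = 83 ≤ 166 < 274 = q_4, so the answer is 2417/83.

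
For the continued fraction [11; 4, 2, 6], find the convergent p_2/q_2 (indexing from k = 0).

101/9

Using pₖ = aₖpₖ₋₁ + pₖ₋₂, qₖ = aₖqₖ₋₁ + qₖ₋₂ (with p₋₁=1, p₋₂=0, q₋₁=0, q₋₂=1):
  k=0: a=11, p=11, q=1
  k=1: a=4, p=45, q=4
  k=2: a=2, p=101, q=9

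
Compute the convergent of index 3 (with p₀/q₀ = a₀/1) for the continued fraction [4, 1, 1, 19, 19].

Using pₖ = aₖpₖ₋₁ + pₖ₋₂, qₖ = aₖqₖ₋₁ + qₖ₋₂ (with p₋₁=1, p₋₂=0, q₋₁=0, q₋₂=1):
  k=0: a=4, p=4, q=1
  k=1: a=1, p=5, q=1
  k=2: a=1, p=9, q=2
  k=3: a=19, p=176, q=39

176/39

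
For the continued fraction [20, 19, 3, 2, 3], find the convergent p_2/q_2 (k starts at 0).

1163/58

Using pₖ = aₖpₖ₋₁ + pₖ₋₂, qₖ = aₖqₖ₋₁ + qₖ₋₂ (with p₋₁=1, p₋₂=0, q₋₁=0, q₋₂=1):
  k=0: a=20, p=20, q=1
  k=1: a=19, p=381, q=19
  k=2: a=3, p=1163, q=58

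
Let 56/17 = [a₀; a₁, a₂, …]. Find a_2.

56 = 3·17 + 5   →  a_0 = 3
17 = 3·5 + 2   →  a_1 = 3
5 = 2·2 + 1   →  a_2 = 2

2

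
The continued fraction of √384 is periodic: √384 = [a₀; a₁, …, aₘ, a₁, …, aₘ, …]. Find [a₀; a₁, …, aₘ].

[19; 1, 1, 2, 9, 2, 1, 1, 38]

a₀ = ⌊√384⌋ = 19.
With m₀=0, d₀=1 and mₖ₊₁ = dₖaₖ − mₖ, dₖ₊₁ = (n − mₖ₊₁²)/dₖ, aₖ₊₁ = ⌊(a₀+mₖ₊₁)/dₖ₊₁⌋:
  k=1: m=19, d=23, a=1
  k=2: m=4, d=16, a=1
  k=3: m=12, d=15, a=2
  k=4: m=18, d=4, a=9
  k=5: m=18, d=15, a=2
  k=6: m=12, d=16, a=1
  k=7: m=4, d=23, a=1
  k=8: m=19, d=1, a=38
d=1 and a=2a₀=38 at k=8, so the next step gives (m, d) = (19, 23) again — its k=1 value — and the period has length 8.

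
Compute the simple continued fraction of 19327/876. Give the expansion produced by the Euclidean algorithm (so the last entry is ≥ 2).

[22; 15, 1, 12, 1, 3]

19327 = 22×876 + 55
876 = 15×55 + 51
55 = 1×51 + 4
51 = 12×4 + 3
4 = 1×3 + 1
3 = 3×1 + 0  (stop)
So 19327/876 = [22; 15, 1, 12, 1, 3].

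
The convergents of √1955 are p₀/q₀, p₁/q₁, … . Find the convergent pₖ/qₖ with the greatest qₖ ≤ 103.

2874/65

√1955 = [44; 4, 1, 1, 1, 4, 88, …] (period length 6).
Convergents:
  p_0/q_0 = 44/1
  p_1/q_1 = 177/4
  p_2/q_2 = 221/5
  p_3/q_3 = 398/9
  p_4/q_4 = 619/14
  p_5/q_5 = 2874/65
  p_6/q_6 = 253531/5734
q_5 = 65 ≤ 103 < 5734 = q_6, so the answer is 2874/65.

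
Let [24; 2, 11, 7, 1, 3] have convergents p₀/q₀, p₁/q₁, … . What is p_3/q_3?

3990/163

Using pₖ = aₖpₖ₋₁ + pₖ₋₂, qₖ = aₖqₖ₋₁ + qₖ₋₂ (with p₋₁=1, p₋₂=0, q₋₁=0, q₋₂=1):
  k=0: a=24, p=24, q=1
  k=1: a=2, p=49, q=2
  k=2: a=11, p=563, q=23
  k=3: a=7, p=3990, q=163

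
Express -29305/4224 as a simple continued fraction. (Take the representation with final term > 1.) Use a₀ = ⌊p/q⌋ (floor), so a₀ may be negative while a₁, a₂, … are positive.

-29305 = -7×4224 + 263
4224 = 16×263 + 16
263 = 16×16 + 7
16 = 2×7 + 2
7 = 3×2 + 1
2 = 2×1 + 0  (stop)
So -29305/4224 = [-7; 16, 16, 2, 3, 2].

[-7; 16, 16, 2, 3, 2]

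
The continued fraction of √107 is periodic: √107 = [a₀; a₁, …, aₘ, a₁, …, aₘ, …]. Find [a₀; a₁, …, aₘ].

a₀ = ⌊√107⌋ = 10.
With m₀=0, d₀=1 and mₖ₊₁ = dₖaₖ − mₖ, dₖ₊₁ = (n − mₖ₊₁²)/dₖ, aₖ₊₁ = ⌊(a₀+mₖ₊₁)/dₖ₊₁⌋:
  k=1: m=10, d=7, a=2
  k=2: m=4, d=13, a=1
  k=3: m=9, d=2, a=9
  k=4: m=9, d=13, a=1
  k=5: m=4, d=7, a=2
  k=6: m=10, d=1, a=20
d=1 and a=2a₀=20 at k=6, so the next step gives (m, d) = (10, 7) again — its k=1 value — and the period has length 6.

[10; 2, 1, 9, 1, 2, 20]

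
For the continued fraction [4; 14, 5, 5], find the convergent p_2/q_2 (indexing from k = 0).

Using pₖ = aₖpₖ₋₁ + pₖ₋₂, qₖ = aₖqₖ₋₁ + qₖ₋₂ (with p₋₁=1, p₋₂=0, q₋₁=0, q₋₂=1):
  k=0: a=4, p=4, q=1
  k=1: a=14, p=57, q=14
  k=2: a=5, p=289, q=71

289/71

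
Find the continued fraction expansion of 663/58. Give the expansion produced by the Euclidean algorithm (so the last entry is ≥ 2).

663 = 11×58 + 25
58 = 2×25 + 8
25 = 3×8 + 1
8 = 8×1 + 0  (stop)
So 663/58 = [11; 2, 3, 8].

[11; 2, 3, 8]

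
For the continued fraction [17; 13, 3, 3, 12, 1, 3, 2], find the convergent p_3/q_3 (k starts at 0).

Using pₖ = aₖpₖ₋₁ + pₖ₋₂, qₖ = aₖqₖ₋₁ + qₖ₋₂ (with p₋₁=1, p₋₂=0, q₋₁=0, q₋₂=1):
  k=0: a=17, p=17, q=1
  k=1: a=13, p=222, q=13
  k=2: a=3, p=683, q=40
  k=3: a=3, p=2271, q=133

2271/133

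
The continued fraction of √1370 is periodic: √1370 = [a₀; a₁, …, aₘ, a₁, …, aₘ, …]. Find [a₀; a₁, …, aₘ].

[37; 74]

a₀ = ⌊√1370⌋ = 37.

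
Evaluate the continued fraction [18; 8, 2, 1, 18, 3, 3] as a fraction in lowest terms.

Fold from the inside: start with 3/1.
  3 + 1/3 = 10/3
  18 + 3/10 = 183/10
  1 + 10/183 = 193/183
  2 + 183/193 = 569/193
  8 + 193/569 = 4745/569
  18 + 569/4745 = 85979/4745

85979/4745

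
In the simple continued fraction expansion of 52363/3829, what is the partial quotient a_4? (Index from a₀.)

52363 = 13·3829 + 2586   →  a_0 = 13
3829 = 1·2586 + 1243   →  a_1 = 1
2586 = 2·1243 + 100   →  a_2 = 2
1243 = 12·100 + 43   →  a_3 = 12
100 = 2·43 + 14   →  a_4 = 2

2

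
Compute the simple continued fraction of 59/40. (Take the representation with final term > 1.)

[1; 2, 9, 2]

59 = 1·40 + 19
40 = 2·19 + 2
19 = 9·2 + 1
2 = 2·1 + 0  (stop)
So 59/40 = [1; 2, 9, 2].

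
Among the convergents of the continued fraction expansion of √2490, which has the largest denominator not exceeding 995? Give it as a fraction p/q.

√2490 = [49; 1, 8, 1, 98, …] (period length 4).
Convergents:
  p_0/q_0 = 49/1
  p_1/q_1 = 50/1
  p_2/q_2 = 449/9
  p_3/q_3 = 499/10
  p_4/q_4 = 49351/989
  p_5/q_5 = 49850/999
q_4 = 989 ≤ 995 < 999 = q_5, so the answer is 49351/989.

49351/989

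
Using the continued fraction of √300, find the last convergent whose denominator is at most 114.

1351/78

√300 = [17; 3, 8, 3, 34, …] (period length 4).
Convergents:
  p_0/q_0 = 17/1
  p_1/q_1 = 52/3
  p_2/q_2 = 433/25
  p_3/q_3 = 1351/78
  p_4/q_4 = 46367/2677
q_3 = 78 ≤ 114 < 2677 = q_4, so the answer is 1351/78.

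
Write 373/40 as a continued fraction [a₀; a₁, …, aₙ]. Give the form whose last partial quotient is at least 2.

373 = 9·40 + 13
40 = 3·13 + 1
13 = 13·1 + 0  (stop)
So 373/40 = [9; 3, 13].

[9; 3, 13]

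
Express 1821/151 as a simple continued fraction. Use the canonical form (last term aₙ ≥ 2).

1821 = 12×151 + 9
151 = 16×9 + 7
9 = 1×7 + 2
7 = 3×2 + 1
2 = 2×1 + 0  (stop)
So 1821/151 = [12; 16, 1, 3, 2].

[12; 16, 1, 3, 2]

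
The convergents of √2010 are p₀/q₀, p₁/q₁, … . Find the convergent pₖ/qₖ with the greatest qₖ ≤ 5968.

144721/3228

√2010 = [44; 1, 4, 1, 88, …] (period length 4).
Convergents:
  p_0/q_0 = 44/1
  p_1/q_1 = 45/1
  p_2/q_2 = 224/5
  p_3/q_3 = 269/6
  p_4/q_4 = 23896/533
  p_5/q_5 = 24165/539
  p_6/q_6 = 120556/2689
  p_7/q_7 = 144721/3228
  p_8/q_8 = 12856004/286753
q_7 = 3228 ≤ 5968 < 286753 = q_8, so the answer is 144721/3228.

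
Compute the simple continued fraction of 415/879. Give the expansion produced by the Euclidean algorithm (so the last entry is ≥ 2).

415 = 0*879 + 415
879 = 2*415 + 49
415 = 8*49 + 23
49 = 2*23 + 3
23 = 7*3 + 2
3 = 1*2 + 1
2 = 2*1 + 0  (stop)
So 415/879 = [0; 2, 8, 2, 7, 1, 2].

[0; 2, 8, 2, 7, 1, 2]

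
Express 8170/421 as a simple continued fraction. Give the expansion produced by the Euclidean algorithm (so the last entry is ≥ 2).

[19; 2, 2, 6, 13]

8170 = 19·421 + 171
421 = 2·171 + 79
171 = 2·79 + 13
79 = 6·13 + 1
13 = 13·1 + 0  (stop)
So 8170/421 = [19; 2, 2, 6, 13].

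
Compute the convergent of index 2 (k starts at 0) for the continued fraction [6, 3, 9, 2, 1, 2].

177/28

Using pₖ = aₖpₖ₋₁ + pₖ₋₂, qₖ = aₖqₖ₋₁ + qₖ₋₂ (with p₋₁=1, p₋₂=0, q₋₁=0, q₋₂=1):
  k=0: a=6, p=6, q=1
  k=1: a=3, p=19, q=3
  k=2: a=9, p=177, q=28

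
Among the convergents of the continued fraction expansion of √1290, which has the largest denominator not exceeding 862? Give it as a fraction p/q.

√1290 = [35; 1, 10, 1, 70, …] (period length 4).
Convergents:
  p_0/q_0 = 35/1
  p_1/q_1 = 36/1
  p_2/q_2 = 395/11
  p_3/q_3 = 431/12
  p_4/q_4 = 30565/851
  p_5/q_5 = 30996/863
q_4 = 851 ≤ 862 < 863 = q_5, so the answer is 30565/851.

30565/851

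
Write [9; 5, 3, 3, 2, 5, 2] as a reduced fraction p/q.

13305/1448

Using pₖ = aₖpₖ₋₁ + pₖ₋₂ and qₖ = aₖqₖ₋₁ + qₖ₋₂:
  k=0: a=9, p=9, q=1
  k=1: a=5, p=46, q=5
  k=2: a=3, p=147, q=16
  k=3: a=3, p=487, q=53
  k=4: a=2, p=1121, q=122
  k=5: a=5, p=6092, q=663
  k=6: a=2, p=13305, q=1448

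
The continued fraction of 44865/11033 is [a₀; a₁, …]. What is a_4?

2

44865 = 4·11033 + 733   →  a_0 = 4
11033 = 15·733 + 38   →  a_1 = 15
733 = 19·38 + 11   →  a_2 = 19
38 = 3·11 + 5   →  a_3 = 3
11 = 2·5 + 1   →  a_4 = 2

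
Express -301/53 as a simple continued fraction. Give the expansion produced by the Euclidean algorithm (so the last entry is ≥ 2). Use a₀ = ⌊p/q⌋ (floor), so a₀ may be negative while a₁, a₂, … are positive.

-301 = -6*53 + 17
53 = 3*17 + 2
17 = 8*2 + 1
2 = 2*1 + 0  (stop)
So -301/53 = [-6; 3, 8, 2].

[-6; 3, 8, 2]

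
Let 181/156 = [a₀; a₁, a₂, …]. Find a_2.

181 = 1·156 + 25   →  a_0 = 1
156 = 6·25 + 6   →  a_1 = 6
25 = 4·6 + 1   →  a_2 = 4

4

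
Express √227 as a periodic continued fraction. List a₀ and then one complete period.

a₀ = ⌊√227⌋ = 15.
With m₀=0, d₀=1 and mₖ₊₁ = dₖaₖ − mₖ, dₖ₊₁ = (n − mₖ₊₁²)/dₖ, aₖ₊₁ = ⌊(a₀+mₖ₊₁)/dₖ₊₁⌋:
  k=1: m=15, d=2, a=15
  k=2: m=15, d=1, a=30
d=1 and a=2a₀=30 at k=2, so the next step gives (m, d) = (15, 2) again — its k=1 value — and the period has length 2.

[15; 15, 30]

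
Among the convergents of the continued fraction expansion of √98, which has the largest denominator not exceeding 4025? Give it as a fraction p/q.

√98 = [9; 1, 8, 1, 18, …] (period length 4).
Convergents:
  p_0/q_0 = 9/1
  p_1/q_1 = 10/1
  p_2/q_2 = 89/9
  p_3/q_3 = 99/10
  p_4/q_4 = 1871/189
  p_5/q_5 = 1970/199
  p_6/q_6 = 17631/1781
  p_7/q_7 = 19601/1980
  p_8/q_8 = 370449/37421
q_7 = 1980 ≤ 4025 < 37421 = q_8, so the answer is 19601/1980.

19601/1980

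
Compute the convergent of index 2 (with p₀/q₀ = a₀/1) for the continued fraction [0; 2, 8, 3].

8/17

Using pₖ = aₖpₖ₋₁ + pₖ₋₂, qₖ = aₖqₖ₋₁ + qₖ₋₂ (with p₋₁=1, p₋₂=0, q₋₁=0, q₋₂=1):
  k=0: a=0, p=0, q=1
  k=1: a=2, p=1, q=2
  k=2: a=8, p=8, q=17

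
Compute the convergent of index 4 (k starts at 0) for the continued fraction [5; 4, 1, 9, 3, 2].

Using pₖ = aₖpₖ₋₁ + pₖ₋₂, qₖ = aₖqₖ₋₁ + qₖ₋₂ (with p₋₁=1, p₋₂=0, q₋₁=0, q₋₂=1):
  k=0: a=5, p=5, q=1
  k=1: a=4, p=21, q=4
  k=2: a=1, p=26, q=5
  k=3: a=9, p=255, q=49
  k=4: a=3, p=791, q=152

791/152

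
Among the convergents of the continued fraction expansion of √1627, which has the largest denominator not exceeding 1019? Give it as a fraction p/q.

√1627 = [40; 2, 1, 39, 1, 2, 80, …] (period length 6).
Convergents:
  p_0/q_0 = 40/1
  p_1/q_1 = 81/2
  p_2/q_2 = 121/3
  p_3/q_3 = 4800/119
  p_4/q_4 = 4921/122
  p_5/q_5 = 14642/363
  p_6/q_6 = 1176281/29162
q_5 = 363 ≤ 1019 < 29162 = q_6, so the answer is 14642/363.

14642/363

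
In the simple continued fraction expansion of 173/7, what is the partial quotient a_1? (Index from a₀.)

173 = 24·7 + 5   →  a_0 = 24
7 = 1·5 + 2   →  a_1 = 1

1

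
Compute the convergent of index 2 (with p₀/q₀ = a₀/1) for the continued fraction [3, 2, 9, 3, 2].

Using pₖ = aₖpₖ₋₁ + pₖ₋₂, qₖ = aₖqₖ₋₁ + qₖ₋₂ (with p₋₁=1, p₋₂=0, q₋₁=0, q₋₂=1):
  k=0: a=3, p=3, q=1
  k=1: a=2, p=7, q=2
  k=2: a=9, p=66, q=19

66/19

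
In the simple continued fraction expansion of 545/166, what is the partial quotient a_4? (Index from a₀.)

7

545 = 3·166 + 47   →  a_0 = 3
166 = 3·47 + 25   →  a_1 = 3
47 = 1·25 + 22   →  a_2 = 1
25 = 1·22 + 3   →  a_3 = 1
22 = 7·3 + 1   →  a_4 = 7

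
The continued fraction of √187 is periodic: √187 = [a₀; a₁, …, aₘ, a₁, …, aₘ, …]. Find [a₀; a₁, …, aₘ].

[13; 1, 2, 13, 2, 1, 26]

a₀ = ⌊√187⌋ = 13.
With m₀=0, d₀=1 and mₖ₊₁ = dₖaₖ − mₖ, dₖ₊₁ = (n − mₖ₊₁²)/dₖ, aₖ₊₁ = ⌊(a₀+mₖ₊₁)/dₖ₊₁⌋:
  k=1: m=13, d=18, a=1
  k=2: m=5, d=9, a=2
  k=3: m=13, d=2, a=13
  k=4: m=13, d=9, a=2
  k=5: m=5, d=18, a=1
  k=6: m=13, d=1, a=26
d=1 and a=2a₀=26 at k=6, so the next step gives (m, d) = (13, 18) again — its k=1 value — and the period has length 6.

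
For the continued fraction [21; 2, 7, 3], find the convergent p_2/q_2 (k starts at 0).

Using pₖ = aₖpₖ₋₁ + pₖ₋₂, qₖ = aₖqₖ₋₁ + qₖ₋₂ (with p₋₁=1, p₋₂=0, q₋₁=0, q₋₂=1):
  k=0: a=21, p=21, q=1
  k=1: a=2, p=43, q=2
  k=2: a=7, p=322, q=15

322/15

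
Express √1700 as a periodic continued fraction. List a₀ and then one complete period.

[41; 4, 3, 20, 3, 4, 82]

a₀ = ⌊√1700⌋ = 41.
With m₀=0, d₀=1 and mₖ₊₁ = dₖaₖ − mₖ, dₖ₊₁ = (n − mₖ₊₁²)/dₖ, aₖ₊₁ = ⌊(a₀+mₖ₊₁)/dₖ₊₁⌋:
  k=1: m=41, d=19, a=4
  k=2: m=35, d=25, a=3
  k=3: m=40, d=4, a=20
  k=4: m=40, d=25, a=3
  k=5: m=35, d=19, a=4
  k=6: m=41, d=1, a=82
d=1 and a=2a₀=82 at k=6, so the next step gives (m, d) = (41, 19) again — its k=1 value — and the period has length 6.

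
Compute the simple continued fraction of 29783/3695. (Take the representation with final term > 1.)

[8; 16, 1, 1, 3, 10, 3]

29783 = 8·3695 + 223
3695 = 16·223 + 127
223 = 1·127 + 96
127 = 1·96 + 31
96 = 3·31 + 3
31 = 10·3 + 1
3 = 3·1 + 0  (stop)
So 29783/3695 = [8; 16, 1, 1, 3, 10, 3].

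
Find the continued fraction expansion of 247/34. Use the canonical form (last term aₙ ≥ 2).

247 = 7·34 + 9
34 = 3·9 + 7
9 = 1·7 + 2
7 = 3·2 + 1
2 = 2·1 + 0  (stop)
So 247/34 = [7; 3, 1, 3, 2].

[7; 3, 1, 3, 2]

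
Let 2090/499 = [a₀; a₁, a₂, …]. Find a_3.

4

2090 = 4·499 + 94   →  a_0 = 4
499 = 5·94 + 29   →  a_1 = 5
94 = 3·29 + 7   →  a_2 = 3
29 = 4·7 + 1   →  a_3 = 4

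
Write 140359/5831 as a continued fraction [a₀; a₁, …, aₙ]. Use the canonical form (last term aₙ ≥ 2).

[24; 14, 19, 1, 3, 5]

140359 = 24·5831 + 415
5831 = 14·415 + 21
415 = 19·21 + 16
21 = 1·16 + 5
16 = 3·5 + 1
5 = 5·1 + 0  (stop)
So 140359/5831 = [24; 14, 19, 1, 3, 5].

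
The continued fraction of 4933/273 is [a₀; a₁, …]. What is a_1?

4933 = 18·273 + 19   →  a_0 = 18
273 = 14·19 + 7   →  a_1 = 14

14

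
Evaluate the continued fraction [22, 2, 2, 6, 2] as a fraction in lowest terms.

1546/69

Fold from the inside: start with 2/1.
  6 + 1/2 = 13/2
  2 + 2/13 = 28/13
  2 + 13/28 = 69/28
  22 + 28/69 = 1546/69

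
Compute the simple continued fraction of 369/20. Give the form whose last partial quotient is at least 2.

[18; 2, 4, 2]

369 = 18*20 + 9
20 = 2*9 + 2
9 = 4*2 + 1
2 = 2*1 + 0  (stop)
So 369/20 = [18; 2, 4, 2].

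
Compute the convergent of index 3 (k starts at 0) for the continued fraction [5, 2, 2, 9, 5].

254/47

Using pₖ = aₖpₖ₋₁ + pₖ₋₂, qₖ = aₖqₖ₋₁ + qₖ₋₂ (with p₋₁=1, p₋₂=0, q₋₁=0, q₋₂=1):
  k=0: a=5, p=5, q=1
  k=1: a=2, p=11, q=2
  k=2: a=2, p=27, q=5
  k=3: a=9, p=254, q=47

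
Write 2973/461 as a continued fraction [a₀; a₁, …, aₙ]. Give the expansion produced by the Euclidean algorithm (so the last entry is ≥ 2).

2973 = 6*461 + 207
461 = 2*207 + 47
207 = 4*47 + 19
47 = 2*19 + 9
19 = 2*9 + 1
9 = 9*1 + 0  (stop)
So 2973/461 = [6; 2, 4, 2, 2, 9].

[6; 2, 4, 2, 2, 9]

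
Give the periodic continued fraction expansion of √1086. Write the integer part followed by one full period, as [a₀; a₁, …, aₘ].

a₀ = ⌊√1086⌋ = 32.
With m₀=0, d₀=1 and mₖ₊₁ = dₖaₖ − mₖ, dₖ₊₁ = (n − mₖ₊₁²)/dₖ, aₖ₊₁ = ⌊(a₀+mₖ₊₁)/dₖ₊₁⌋:
  k=1: m=32, d=62, a=1
  k=2: m=30, d=3, a=20
  k=3: m=30, d=62, a=1
  k=4: m=32, d=1, a=64
d=1 and a=2a₀=64 at k=4, so the next step gives (m, d) = (32, 62) again — its k=1 value — and the period has length 4.

[32; 1, 20, 1, 64]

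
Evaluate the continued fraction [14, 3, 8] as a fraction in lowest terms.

Using pₖ = aₖpₖ₋₁ + pₖ₋₂ and qₖ = aₖqₖ₋₁ + qₖ₋₂:
  k=0: a=14, p=14, q=1
  k=1: a=3, p=43, q=3
  k=2: a=8, p=358, q=25

358/25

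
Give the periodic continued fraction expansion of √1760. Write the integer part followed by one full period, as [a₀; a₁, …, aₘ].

a₀ = ⌊√1760⌋ = 41.

[41; 1, 19, 1, 82]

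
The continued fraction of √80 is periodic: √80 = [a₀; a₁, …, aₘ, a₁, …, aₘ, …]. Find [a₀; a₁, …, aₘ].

a₀ = ⌊√80⌋ = 8.
With m₀=0, d₀=1 and mₖ₊₁ = dₖaₖ − mₖ, dₖ₊₁ = (n − mₖ₊₁²)/dₖ, aₖ₊₁ = ⌊(a₀+mₖ₊₁)/dₖ₊₁⌋:
  k=1: m=8, d=16, a=1
  k=2: m=8, d=1, a=16
d=1 and a=2a₀=16 at k=2, so the next step gives (m, d) = (8, 16) again — its k=1 value — and the period has length 2.

[8; 1, 16]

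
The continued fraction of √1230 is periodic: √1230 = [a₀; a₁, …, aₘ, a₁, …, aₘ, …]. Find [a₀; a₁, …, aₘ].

[35; 14, 70]

a₀ = ⌊√1230⌋ = 35.
With m₀=0, d₀=1 and mₖ₊₁ = dₖaₖ − mₖ, dₖ₊₁ = (n − mₖ₊₁²)/dₖ, aₖ₊₁ = ⌊(a₀+mₖ₊₁)/dₖ₊₁⌋:
  k=1: m=35, d=5, a=14
  k=2: m=35, d=1, a=70
d=1 and a=2a₀=70 at k=2, so the next step gives (m, d) = (35, 5) again — its k=1 value — and the period has length 2.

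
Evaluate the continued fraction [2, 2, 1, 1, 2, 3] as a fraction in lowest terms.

105/44

Fold from the inside: start with 3/1.
  2 + 1/3 = 7/3
  1 + 3/7 = 10/7
  1 + 7/10 = 17/10
  2 + 10/17 = 44/17
  2 + 17/44 = 105/44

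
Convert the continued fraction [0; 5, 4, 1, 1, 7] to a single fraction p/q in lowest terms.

Using pₖ = aₖpₖ₋₁ + pₖ₋₂ and qₖ = aₖqₖ₋₁ + qₖ₋₂:
  k=0: a=0, p=0, q=1
  k=1: a=5, p=1, q=5
  k=2: a=4, p=4, q=21
  k=3: a=1, p=5, q=26
  k=4: a=1, p=9, q=47
  k=5: a=7, p=68, q=355

68/355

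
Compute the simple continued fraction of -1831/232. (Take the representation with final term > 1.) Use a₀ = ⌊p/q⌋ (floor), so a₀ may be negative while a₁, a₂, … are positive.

[-8; 9, 3, 1, 1, 3]

-1831 = -8·232 + 25
232 = 9·25 + 7
25 = 3·7 + 4
7 = 1·4 + 3
4 = 1·3 + 1
3 = 3·1 + 0  (stop)
So -1831/232 = [-8; 9, 3, 1, 1, 3].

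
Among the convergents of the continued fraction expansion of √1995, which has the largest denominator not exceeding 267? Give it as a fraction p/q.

11881/266

√1995 = [44; 1, 1, 1, 88, …] (period length 4).
Convergents:
  p_0/q_0 = 44/1
  p_1/q_1 = 45/1
  p_2/q_2 = 89/2
  p_3/q_3 = 134/3
  p_4/q_4 = 11881/266
  p_5/q_5 = 12015/269
q_4 = 266 ≤ 267 < 269 = q_5, so the answer is 11881/266.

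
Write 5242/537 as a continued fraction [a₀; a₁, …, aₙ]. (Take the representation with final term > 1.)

5242 = 9*537 + 409
537 = 1*409 + 128
409 = 3*128 + 25
128 = 5*25 + 3
25 = 8*3 + 1
3 = 3*1 + 0  (stop)
So 5242/537 = [9; 1, 3, 5, 8, 3].

[9; 1, 3, 5, 8, 3]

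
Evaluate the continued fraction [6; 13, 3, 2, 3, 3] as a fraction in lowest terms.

Using pₖ = aₖpₖ₋₁ + pₖ₋₂ and qₖ = aₖqₖ₋₁ + qₖ₋₂:
  k=0: a=6, p=6, q=1
  k=1: a=13, p=79, q=13
  k=2: a=3, p=243, q=40
  k=3: a=2, p=565, q=93
  k=4: a=3, p=1938, q=319
  k=5: a=3, p=6379, q=1050

6379/1050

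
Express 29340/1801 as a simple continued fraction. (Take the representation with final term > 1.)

29340 = 16*1801 + 524
1801 = 3*524 + 229
524 = 2*229 + 66
229 = 3*66 + 31
66 = 2*31 + 4
31 = 7*4 + 3
4 = 1*3 + 1
3 = 3*1 + 0  (stop)
So 29340/1801 = [16; 3, 2, 3, 2, 7, 1, 3].

[16; 3, 2, 3, 2, 7, 1, 3]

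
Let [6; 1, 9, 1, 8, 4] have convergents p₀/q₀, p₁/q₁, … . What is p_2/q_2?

69/10

Using pₖ = aₖpₖ₋₁ + pₖ₋₂, qₖ = aₖqₖ₋₁ + qₖ₋₂ (with p₋₁=1, p₋₂=0, q₋₁=0, q₋₂=1):
  k=0: a=6, p=6, q=1
  k=1: a=1, p=7, q=1
  k=2: a=9, p=69, q=10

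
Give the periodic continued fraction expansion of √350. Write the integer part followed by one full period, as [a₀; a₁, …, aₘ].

a₀ = ⌊√350⌋ = 18.

[18; 1, 2, 2, 2, 1, 36]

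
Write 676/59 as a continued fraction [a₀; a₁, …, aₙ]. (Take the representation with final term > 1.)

[11; 2, 5, 2, 2]

676 = 11*59 + 27
59 = 2*27 + 5
27 = 5*5 + 2
5 = 2*2 + 1
2 = 2*1 + 0  (stop)
So 676/59 = [11; 2, 5, 2, 2].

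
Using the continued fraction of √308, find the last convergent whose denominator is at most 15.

√308 = [17; 1, 1, 4, 1, 1, 34, …] (period length 6).
Convergents:
  p_0/q_0 = 17/1
  p_1/q_1 = 18/1
  p_2/q_2 = 35/2
  p_3/q_3 = 158/9
  p_4/q_4 = 193/11
  p_5/q_5 = 351/20
q_4 = 11 ≤ 15 < 20 = q_5, so the answer is 193/11.

193/11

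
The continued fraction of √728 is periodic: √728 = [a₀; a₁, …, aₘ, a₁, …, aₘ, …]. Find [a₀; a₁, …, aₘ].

[26; 1, 52]

a₀ = ⌊√728⌋ = 26.
With m₀=0, d₀=1 and mₖ₊₁ = dₖaₖ − mₖ, dₖ₊₁ = (n − mₖ₊₁²)/dₖ, aₖ₊₁ = ⌊(a₀+mₖ₊₁)/dₖ₊₁⌋:
  k=1: m=26, d=52, a=1
  k=2: m=26, d=1, a=52
d=1 and a=2a₀=52 at k=2, so the next step gives (m, d) = (26, 52) again — its k=1 value — and the period has length 2.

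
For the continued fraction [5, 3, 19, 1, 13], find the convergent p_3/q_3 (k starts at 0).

Using pₖ = aₖpₖ₋₁ + pₖ₋₂, qₖ = aₖqₖ₋₁ + qₖ₋₂ (with p₋₁=1, p₋₂=0, q₋₁=0, q₋₂=1):
  k=0: a=5, p=5, q=1
  k=1: a=3, p=16, q=3
  k=2: a=19, p=309, q=58
  k=3: a=1, p=325, q=61

325/61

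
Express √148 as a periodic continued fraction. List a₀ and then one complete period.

a₀ = ⌊√148⌋ = 12.

[12; 6, 24]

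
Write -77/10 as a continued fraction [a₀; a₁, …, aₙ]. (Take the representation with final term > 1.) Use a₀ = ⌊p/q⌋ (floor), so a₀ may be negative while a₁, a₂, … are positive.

[-8; 3, 3]

-77 = -8×10 + 3
10 = 3×3 + 1
3 = 3×1 + 0  (stop)
So -77/10 = [-8; 3, 3].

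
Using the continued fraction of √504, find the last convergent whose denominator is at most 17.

202/9

√504 = [22; 2, 4, 2, 44, …] (period length 4).
Convergents:
  p_0/q_0 = 22/1
  p_1/q_1 = 45/2
  p_2/q_2 = 202/9
  p_3/q_3 = 449/20
q_2 = 9 ≤ 17 < 20 = q_3, so the answer is 202/9.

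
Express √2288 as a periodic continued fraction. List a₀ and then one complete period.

[47; 1, 4, 1, 94]

a₀ = ⌊√2288⌋ = 47.
With m₀=0, d₀=1 and mₖ₊₁ = dₖaₖ − mₖ, dₖ₊₁ = (n − mₖ₊₁²)/dₖ, aₖ₊₁ = ⌊(a₀+mₖ₊₁)/dₖ₊₁⌋:
  k=1: m=47, d=79, a=1
  k=2: m=32, d=16, a=4
  k=3: m=32, d=79, a=1
  k=4: m=47, d=1, a=94
d=1 and a=2a₀=94 at k=4, so the next step gives (m, d) = (47, 79) again — its k=1 value — and the period has length 4.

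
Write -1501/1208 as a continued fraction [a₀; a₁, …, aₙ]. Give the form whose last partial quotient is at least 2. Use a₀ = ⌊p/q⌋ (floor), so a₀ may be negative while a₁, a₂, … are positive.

-1501 = -2·1208 + 915
1208 = 1·915 + 293
915 = 3·293 + 36
293 = 8·36 + 5
36 = 7·5 + 1
5 = 5·1 + 0  (stop)
So -1501/1208 = [-2; 1, 3, 8, 7, 5].

[-2; 1, 3, 8, 7, 5]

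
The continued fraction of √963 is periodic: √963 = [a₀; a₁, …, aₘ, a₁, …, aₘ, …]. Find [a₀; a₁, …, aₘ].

a₀ = ⌊√963⌋ = 31.
With m₀=0, d₀=1 and mₖ₊₁ = dₖaₖ − mₖ, dₖ₊₁ = (n − mₖ₊₁²)/dₖ, aₖ₊₁ = ⌊(a₀+mₖ₊₁)/dₖ₊₁⌋:
  k=1: m=31, d=2, a=31
  k=2: m=31, d=1, a=62
d=1 and a=2a₀=62 at k=2, so the next step gives (m, d) = (31, 2) again — its k=1 value — and the period has length 2.

[31; 31, 62]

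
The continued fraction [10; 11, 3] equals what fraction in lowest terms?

343/34

Fold from the inside: start with 3/1.
  11 + 1/3 = 34/3
  10 + 3/34 = 343/34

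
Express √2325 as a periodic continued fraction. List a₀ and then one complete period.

a₀ = ⌊√2325⌋ = 48.
With m₀=0, d₀=1 and mₖ₊₁ = dₖaₖ − mₖ, dₖ₊₁ = (n − mₖ₊₁²)/dₖ, aₖ₊₁ = ⌊(a₀+mₖ₊₁)/dₖ₊₁⌋:
  k=1: m=48, d=21, a=4
  k=2: m=36, d=49, a=1
  k=3: m=13, d=44, a=1
  k=4: m=31, d=31, a=2
  k=5: m=31, d=44, a=1
  k=6: m=13, d=49, a=1
  k=7: m=36, d=21, a=4
  k=8: m=48, d=1, a=96
d=1 and a=2a₀=96 at k=8, so the next step gives (m, d) = (48, 21) again — its k=1 value — and the period has length 8.

[48; 4, 1, 1, 2, 1, 1, 4, 96]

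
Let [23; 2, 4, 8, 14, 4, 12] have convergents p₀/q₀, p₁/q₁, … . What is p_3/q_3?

1735/74

Using pₖ = aₖpₖ₋₁ + pₖ₋₂, qₖ = aₖqₖ₋₁ + qₖ₋₂ (with p₋₁=1, p₋₂=0, q₋₁=0, q₋₂=1):
  k=0: a=23, p=23, q=1
  k=1: a=2, p=47, q=2
  k=2: a=4, p=211, q=9
  k=3: a=8, p=1735, q=74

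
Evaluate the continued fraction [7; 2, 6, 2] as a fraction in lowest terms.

Fold from the inside: start with 2/1.
  6 + 1/2 = 13/2
  2 + 2/13 = 28/13
  7 + 13/28 = 209/28

209/28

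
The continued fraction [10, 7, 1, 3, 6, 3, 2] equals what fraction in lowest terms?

14383/1420

Using pₖ = aₖpₖ₋₁ + pₖ₋₂ and qₖ = aₖqₖ₋₁ + qₖ₋₂:
  k=0: a=10, p=10, q=1
  k=1: a=7, p=71, q=7
  k=2: a=1, p=81, q=8
  k=3: a=3, p=314, q=31
  k=4: a=6, p=1965, q=194
  k=5: a=3, p=6209, q=613
  k=6: a=2, p=14383, q=1420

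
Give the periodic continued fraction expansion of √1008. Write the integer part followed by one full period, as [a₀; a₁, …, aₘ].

a₀ = ⌊√1008⌋ = 31.
With m₀=0, d₀=1 and mₖ₊₁ = dₖaₖ − mₖ, dₖ₊₁ = (n − mₖ₊₁²)/dₖ, aₖ₊₁ = ⌊(a₀+mₖ₊₁)/dₖ₊₁⌋:
  k=1: m=31, d=47, a=1
  k=2: m=16, d=16, a=2
  k=3: m=16, d=47, a=1
  k=4: m=31, d=1, a=62
d=1 and a=2a₀=62 at k=4, so the next step gives (m, d) = (31, 47) again — its k=1 value — and the period has length 4.

[31; 1, 2, 1, 62]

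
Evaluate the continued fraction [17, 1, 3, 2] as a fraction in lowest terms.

160/9

Fold from the inside: start with 2/1.
  3 + 1/2 = 7/2
  1 + 2/7 = 9/7
  17 + 7/9 = 160/9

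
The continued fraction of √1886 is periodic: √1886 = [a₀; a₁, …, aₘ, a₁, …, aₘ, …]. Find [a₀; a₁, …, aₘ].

[43; 2, 2, 1, 42, 1, 2, 2, 86]

a₀ = ⌊√1886⌋ = 43.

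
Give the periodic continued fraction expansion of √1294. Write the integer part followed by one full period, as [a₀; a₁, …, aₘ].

[35; 1, 34, 1, 70]

a₀ = ⌊√1294⌋ = 35.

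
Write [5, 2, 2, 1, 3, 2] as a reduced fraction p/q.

320/59

Using pₖ = aₖpₖ₋₁ + pₖ₋₂ and qₖ = aₖqₖ₋₁ + qₖ₋₂:
  k=0: a=5, p=5, q=1
  k=1: a=2, p=11, q=2
  k=2: a=2, p=27, q=5
  k=3: a=1, p=38, q=7
  k=4: a=3, p=141, q=26
  k=5: a=2, p=320, q=59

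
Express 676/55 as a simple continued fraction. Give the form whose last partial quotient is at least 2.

[12; 3, 2, 3, 2]

676 = 12·55 + 16
55 = 3·16 + 7
16 = 2·7 + 2
7 = 3·2 + 1
2 = 2·1 + 0  (stop)
So 676/55 = [12; 3, 2, 3, 2].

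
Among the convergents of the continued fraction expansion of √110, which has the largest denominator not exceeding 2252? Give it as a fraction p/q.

√110 = [10; 2, 20, …] (period length 2).
Convergents:
  p_0/q_0 = 10/1
  p_1/q_1 = 21/2
  p_2/q_2 = 430/41
  p_3/q_3 = 881/84
  p_4/q_4 = 18050/1721
  p_5/q_5 = 36981/3526
q_4 = 1721 ≤ 2252 < 3526 = q_5, so the answer is 18050/1721.

18050/1721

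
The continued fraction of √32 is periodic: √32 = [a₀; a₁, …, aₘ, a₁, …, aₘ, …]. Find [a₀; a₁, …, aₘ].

a₀ = ⌊√32⌋ = 5.

[5; 1, 1, 1, 10]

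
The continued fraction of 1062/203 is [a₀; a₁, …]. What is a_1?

1062 = 5·203 + 47   →  a_0 = 5
203 = 4·47 + 15   →  a_1 = 4

4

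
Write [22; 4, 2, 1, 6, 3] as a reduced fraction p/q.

6091/274

Using pₖ = aₖpₖ₋₁ + pₖ₋₂ and qₖ = aₖqₖ₋₁ + qₖ₋₂:
  k=0: a=22, p=22, q=1
  k=1: a=4, p=89, q=4
  k=2: a=2, p=200, q=9
  k=3: a=1, p=289, q=13
  k=4: a=6, p=1934, q=87
  k=5: a=3, p=6091, q=274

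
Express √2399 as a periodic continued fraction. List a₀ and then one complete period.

a₀ = ⌊√2399⌋ = 48.
With m₀=0, d₀=1 and mₖ₊₁ = dₖaₖ − mₖ, dₖ₊₁ = (n − mₖ₊₁²)/dₖ, aₖ₊₁ = ⌊(a₀+mₖ₊₁)/dₖ₊₁⌋:
  k=1: m=48, d=95, a=1
  k=2: m=47, d=2, a=47
  k=3: m=47, d=95, a=1
  k=4: m=48, d=1, a=96
d=1 and a=2a₀=96 at k=4, so the next step gives (m, d) = (48, 95) again — its k=1 value — and the period has length 4.

[48; 1, 47, 1, 96]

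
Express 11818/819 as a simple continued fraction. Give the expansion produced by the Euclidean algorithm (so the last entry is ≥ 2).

[14; 2, 3, 16, 2, 3]

11818 = 14·819 + 352
819 = 2·352 + 115
352 = 3·115 + 7
115 = 16·7 + 3
7 = 2·3 + 1
3 = 3·1 + 0  (stop)
So 11818/819 = [14; 2, 3, 16, 2, 3].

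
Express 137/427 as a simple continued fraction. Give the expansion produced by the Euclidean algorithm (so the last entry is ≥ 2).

137 = 0·427 + 137
427 = 3·137 + 16
137 = 8·16 + 9
16 = 1·9 + 7
9 = 1·7 + 2
7 = 3·2 + 1
2 = 2·1 + 0  (stop)
So 137/427 = [0; 3, 8, 1, 1, 3, 2].

[0; 3, 8, 1, 1, 3, 2]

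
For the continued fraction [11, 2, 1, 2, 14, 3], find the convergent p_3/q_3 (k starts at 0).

Using pₖ = aₖpₖ₋₁ + pₖ₋₂, qₖ = aₖqₖ₋₁ + qₖ₋₂ (with p₋₁=1, p₋₂=0, q₋₁=0, q₋₂=1):
  k=0: a=11, p=11, q=1
  k=1: a=2, p=23, q=2
  k=2: a=1, p=34, q=3
  k=3: a=2, p=91, q=8

91/8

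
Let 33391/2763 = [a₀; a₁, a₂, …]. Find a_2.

33391 = 12·2763 + 235   →  a_0 = 12
2763 = 11·235 + 178   →  a_1 = 11
235 = 1·178 + 57   →  a_2 = 1

1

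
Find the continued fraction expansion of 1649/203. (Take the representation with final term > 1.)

1649 = 8*203 + 25
203 = 8*25 + 3
25 = 8*3 + 1
3 = 3*1 + 0  (stop)
So 1649/203 = [8; 8, 8, 3].

[8; 8, 8, 3]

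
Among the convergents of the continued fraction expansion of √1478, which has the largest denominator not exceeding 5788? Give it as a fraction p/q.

119717/3114

√1478 = [38; 2, 4, 38, 4, 2, 76, …] (period length 6).
Convergents:
  p_0/q_0 = 38/1
  p_1/q_1 = 77/2
  p_2/q_2 = 346/9
  p_3/q_3 = 13225/344
  p_4/q_4 = 53246/1385
  p_5/q_5 = 119717/3114
  p_6/q_6 = 9151738/238049
q_5 = 3114 ≤ 5788 < 238049 = q_6, so the answer is 119717/3114.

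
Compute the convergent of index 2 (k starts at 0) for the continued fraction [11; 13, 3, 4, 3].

443/40

Using pₖ = aₖpₖ₋₁ + pₖ₋₂, qₖ = aₖqₖ₋₁ + qₖ₋₂ (with p₋₁=1, p₋₂=0, q₋₁=0, q₋₂=1):
  k=0: a=11, p=11, q=1
  k=1: a=13, p=144, q=13
  k=2: a=3, p=443, q=40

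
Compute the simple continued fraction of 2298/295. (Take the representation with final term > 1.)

[7; 1, 3, 1, 3, 7, 2]

2298 = 7*295 + 233
295 = 1*233 + 62
233 = 3*62 + 47
62 = 1*47 + 15
47 = 3*15 + 2
15 = 7*2 + 1
2 = 2*1 + 0  (stop)
So 2298/295 = [7; 1, 3, 1, 3, 7, 2].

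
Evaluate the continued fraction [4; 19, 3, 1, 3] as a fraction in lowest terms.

Using pₖ = aₖpₖ₋₁ + pₖ₋₂ and qₖ = aₖqₖ₋₁ + qₖ₋₂:
  k=0: a=4, p=4, q=1
  k=1: a=19, p=77, q=19
  k=2: a=3, p=235, q=58
  k=3: a=1, p=312, q=77
  k=4: a=3, p=1171, q=289

1171/289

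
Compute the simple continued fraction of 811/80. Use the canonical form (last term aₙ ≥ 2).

811 = 10*80 + 11
80 = 7*11 + 3
11 = 3*3 + 2
3 = 1*2 + 1
2 = 2*1 + 0  (stop)
So 811/80 = [10; 7, 3, 1, 2].

[10; 7, 3, 1, 2]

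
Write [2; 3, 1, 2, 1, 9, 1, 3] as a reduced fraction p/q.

1426/629

Using pₖ = aₖpₖ₋₁ + pₖ₋₂ and qₖ = aₖqₖ₋₁ + qₖ₋₂:
  k=0: a=2, p=2, q=1
  k=1: a=3, p=7, q=3
  k=2: a=1, p=9, q=4
  k=3: a=2, p=25, q=11
  k=4: a=1, p=34, q=15
  k=5: a=9, p=331, q=146
  k=6: a=1, p=365, q=161
  k=7: a=3, p=1426, q=629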